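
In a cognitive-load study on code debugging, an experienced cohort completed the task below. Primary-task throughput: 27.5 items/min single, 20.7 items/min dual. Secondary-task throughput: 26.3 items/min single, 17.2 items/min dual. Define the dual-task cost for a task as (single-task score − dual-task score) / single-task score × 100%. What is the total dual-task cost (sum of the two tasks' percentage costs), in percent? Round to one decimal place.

Primary cost = (27.5 − 20.7) / 27.5 × 100% = 24.7273%.
Secondary cost = (26.3 − 17.2) / 26.3 × 100% = 34.6008%.
Total = 24.7273% + 34.6008% = 59.3281% ≈ 59.3%.

59.3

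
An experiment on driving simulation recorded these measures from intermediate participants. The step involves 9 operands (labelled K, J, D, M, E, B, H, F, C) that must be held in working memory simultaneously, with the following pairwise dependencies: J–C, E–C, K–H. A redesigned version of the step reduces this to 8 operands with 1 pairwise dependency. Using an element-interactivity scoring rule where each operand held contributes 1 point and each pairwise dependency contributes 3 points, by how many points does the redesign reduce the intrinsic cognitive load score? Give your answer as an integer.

7

Original: 9 × 1 + 3 × 3 = 9 + 9 = 18.
Redesigned: 8 × 1 + 1 × 3 = 8 + 3 = 11.
Reduction = 18 − 11 = 7.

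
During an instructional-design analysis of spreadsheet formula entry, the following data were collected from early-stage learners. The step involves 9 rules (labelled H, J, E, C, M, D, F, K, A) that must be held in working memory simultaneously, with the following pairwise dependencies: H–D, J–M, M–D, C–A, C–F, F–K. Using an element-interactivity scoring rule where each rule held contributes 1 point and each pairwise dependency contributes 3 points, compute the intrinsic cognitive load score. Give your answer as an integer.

27

Count of rules held simultaneously: 9.
Count of pairwise dependencies listed: 6.
Element contribution: 9 × 1 = 9.
Interaction contribution: 6 × 3 = 18.
Intrinsic load = 9 + 18 = 27.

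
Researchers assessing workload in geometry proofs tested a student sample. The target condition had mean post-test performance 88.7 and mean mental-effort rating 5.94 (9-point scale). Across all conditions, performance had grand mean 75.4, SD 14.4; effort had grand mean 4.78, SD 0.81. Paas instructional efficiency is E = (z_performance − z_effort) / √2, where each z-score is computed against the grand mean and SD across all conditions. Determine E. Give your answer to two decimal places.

-0.36

z_performance = (88.7 − 75.4) / 14.4 = 13.3000 / 14.4 = 0.9236.
z_effort = (5.94 − 4.78) / 0.81 = 1.1600 / 0.81 = 1.4321.
z_P − z_E = 0.9236 − 1.4321 = -0.5085.
E = -0.5085 / √2 = -0.5085 / 1.41421 = -0.3596 ≈ -0.36.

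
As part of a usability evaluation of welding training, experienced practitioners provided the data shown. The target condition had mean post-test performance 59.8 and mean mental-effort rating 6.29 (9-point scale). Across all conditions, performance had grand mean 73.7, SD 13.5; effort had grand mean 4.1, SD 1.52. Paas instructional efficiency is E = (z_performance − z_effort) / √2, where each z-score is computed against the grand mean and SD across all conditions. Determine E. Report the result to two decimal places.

z_performance = (59.8 − 73.7) / 13.5 = -13.9000 / 13.5 = -1.0296.
z_effort = (6.29 − 4.1) / 1.52 = 2.1900 / 1.52 = 1.4408.
z_P − z_E = -1.0296 − 1.4408 = -2.4704.
E = -2.4704 / √2 = -2.4704 / 1.41421 = -1.7468 ≈ -1.75.

-1.75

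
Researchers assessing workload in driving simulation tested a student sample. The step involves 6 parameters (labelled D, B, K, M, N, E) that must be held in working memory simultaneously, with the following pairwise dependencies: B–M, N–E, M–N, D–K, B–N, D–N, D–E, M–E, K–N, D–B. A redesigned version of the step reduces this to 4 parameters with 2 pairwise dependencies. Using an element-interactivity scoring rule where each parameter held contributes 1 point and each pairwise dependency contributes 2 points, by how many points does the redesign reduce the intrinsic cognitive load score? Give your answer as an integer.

Original: 6 × 1 + 10 × 2 = 6 + 20 = 26.
Redesigned: 4 × 1 + 2 × 2 = 4 + 4 = 8.
Reduction = 26 − 8 = 18.

18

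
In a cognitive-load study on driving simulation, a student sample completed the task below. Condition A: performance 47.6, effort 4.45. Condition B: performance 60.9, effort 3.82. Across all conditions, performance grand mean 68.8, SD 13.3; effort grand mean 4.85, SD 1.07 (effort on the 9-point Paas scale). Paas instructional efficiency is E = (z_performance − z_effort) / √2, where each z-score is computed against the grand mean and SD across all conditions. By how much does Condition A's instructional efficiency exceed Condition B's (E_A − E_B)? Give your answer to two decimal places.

-1.12

Condition A: z_P = (47.6 − 68.8)/13.3 = -1.5940; z_E = (4.45 − 4.85)/1.07 = -0.3738; E_A = (-1.5940 − (-0.3738))/√2 = -0.8628.
Condition B: z_P = (60.9 − 68.8)/13.3 = -0.5940; z_E = (3.82 − 4.85)/1.07 = -0.9626; E_B = (-0.5940 − (-0.9626))/√2 = 0.2606.
E_A − E_B = -0.8628 − 0.2606 = -1.1234 ≈ -1.12.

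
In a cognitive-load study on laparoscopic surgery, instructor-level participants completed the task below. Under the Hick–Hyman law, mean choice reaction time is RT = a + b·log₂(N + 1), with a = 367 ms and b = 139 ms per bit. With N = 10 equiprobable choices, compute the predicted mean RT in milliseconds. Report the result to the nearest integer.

848

log₂(10 + 1) = log₂(11) = 3.4594.
RT = 367 + 139 × 3.4594 = 367 + 480.8566 = 847.8566 ms.
≈ 848 ms.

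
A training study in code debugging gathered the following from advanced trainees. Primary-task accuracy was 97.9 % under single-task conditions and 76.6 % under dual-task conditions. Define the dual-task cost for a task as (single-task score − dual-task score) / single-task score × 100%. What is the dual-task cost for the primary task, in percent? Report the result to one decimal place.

21.8

Cost = (97.9 − 76.6) / 97.9 × 100%
     = 21.3000 / 97.9 × 100% = 21.7569%.
≈ 21.8%.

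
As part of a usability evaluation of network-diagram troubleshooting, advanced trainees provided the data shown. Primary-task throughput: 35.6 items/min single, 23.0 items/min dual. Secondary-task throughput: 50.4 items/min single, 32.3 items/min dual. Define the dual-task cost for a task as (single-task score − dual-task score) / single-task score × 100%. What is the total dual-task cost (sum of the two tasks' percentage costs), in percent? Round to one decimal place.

71.3

Primary cost = (35.6 − 23.0) / 35.6 × 100% = 35.3933%.
Secondary cost = (50.4 − 32.3) / 50.4 × 100% = 35.9127%.
Total = 35.3933% + 35.9127% = 71.3060% ≈ 71.3%.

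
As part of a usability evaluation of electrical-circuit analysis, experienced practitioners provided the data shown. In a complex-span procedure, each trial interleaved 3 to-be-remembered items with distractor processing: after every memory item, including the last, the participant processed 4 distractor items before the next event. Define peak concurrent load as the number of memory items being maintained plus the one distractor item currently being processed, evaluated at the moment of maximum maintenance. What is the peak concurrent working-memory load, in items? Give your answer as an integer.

Maintenance is greatest during the distractor(s) after memory item 3: all 3 memory items are being held.
One distractor item is concurrently being processed.
Peak concurrent load = 3 + 1 = 4 items.

4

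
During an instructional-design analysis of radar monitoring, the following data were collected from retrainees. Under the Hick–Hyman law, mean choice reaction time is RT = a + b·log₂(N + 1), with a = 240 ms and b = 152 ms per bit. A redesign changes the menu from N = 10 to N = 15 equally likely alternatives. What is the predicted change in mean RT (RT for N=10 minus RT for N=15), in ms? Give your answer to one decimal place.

-82.2

RT(10) = 240 + 152·log₂(11) = 240 + 152·3.4594 = 765.8288 ms.
RT(15) = 240 + 152·log₂(16) = 240 + 152·4.0000 = 848.0000 ms.
Difference = 765.8288 − 848.0000 = -82.1712 ≈ -82.2 ms.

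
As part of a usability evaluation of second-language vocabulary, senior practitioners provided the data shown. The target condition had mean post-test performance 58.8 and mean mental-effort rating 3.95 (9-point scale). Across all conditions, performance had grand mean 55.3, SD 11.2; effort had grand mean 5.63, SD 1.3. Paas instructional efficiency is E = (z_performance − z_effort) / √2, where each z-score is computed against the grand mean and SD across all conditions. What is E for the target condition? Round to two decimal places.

1.13

z_performance = (58.8 − 55.3) / 11.2 = 3.5000 / 11.2 = 0.3125.
z_effort = (3.95 − 5.63) / 1.3 = -1.6800 / 1.3 = -1.2923.
z_P − z_E = 0.3125 − (-1.2923) = 1.6048.
E = 1.6048 / √2 = 1.6048 / 1.41421 = 1.1348 ≈ 1.13.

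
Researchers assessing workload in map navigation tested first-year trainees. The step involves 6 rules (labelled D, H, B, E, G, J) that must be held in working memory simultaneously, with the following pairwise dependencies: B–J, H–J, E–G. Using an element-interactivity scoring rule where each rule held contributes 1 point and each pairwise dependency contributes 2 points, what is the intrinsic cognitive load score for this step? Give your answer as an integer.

12

Count of rules held simultaneously: 6.
Count of pairwise dependencies listed: 3.
Element contribution: 6 × 1 = 6.
Interaction contribution: 3 × 2 = 6.
Intrinsic load = 6 + 6 = 12.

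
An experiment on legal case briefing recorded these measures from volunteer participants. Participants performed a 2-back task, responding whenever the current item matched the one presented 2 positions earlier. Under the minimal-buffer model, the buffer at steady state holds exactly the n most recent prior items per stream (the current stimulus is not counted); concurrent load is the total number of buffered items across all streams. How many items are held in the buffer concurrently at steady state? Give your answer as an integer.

The buffer holds the 2 most recent prior items.
Steady-state concurrent load = 2 items.

2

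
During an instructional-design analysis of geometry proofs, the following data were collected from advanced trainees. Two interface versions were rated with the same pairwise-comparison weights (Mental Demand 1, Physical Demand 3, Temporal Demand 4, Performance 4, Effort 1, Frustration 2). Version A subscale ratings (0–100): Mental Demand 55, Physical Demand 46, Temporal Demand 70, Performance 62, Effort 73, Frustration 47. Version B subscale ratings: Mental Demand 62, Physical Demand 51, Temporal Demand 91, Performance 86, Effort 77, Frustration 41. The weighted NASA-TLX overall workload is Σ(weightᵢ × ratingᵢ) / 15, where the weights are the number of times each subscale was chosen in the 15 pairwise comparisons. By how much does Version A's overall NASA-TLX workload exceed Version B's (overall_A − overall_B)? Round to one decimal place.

-12.9

Version A weighted sum = 1·55 + 3·46 + 4·70 + 4·62 + 1·73 + 2·47 = 55 + 138 + 280 + 248 + 73 + 94 = 888; overall_A = 888/15 = 59.2000.
Version B weighted sum = 1·62 + 3·51 + 4·91 + 4·86 + 1·77 + 2·41 = 62 + 153 + 364 + 344 + 77 + 82 = 1082; overall_B = 1082/15 = 72.1333.
Difference = 59.2000 − 72.1333 = -12.9333 ≈ -12.9.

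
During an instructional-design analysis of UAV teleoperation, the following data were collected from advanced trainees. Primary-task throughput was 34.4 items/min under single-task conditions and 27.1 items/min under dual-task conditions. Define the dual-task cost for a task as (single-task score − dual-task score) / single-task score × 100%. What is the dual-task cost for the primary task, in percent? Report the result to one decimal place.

Cost = (34.4 − 27.1) / 34.4 × 100%
     = 7.3000 / 34.4 × 100% = 21.2209%.
≈ 21.2%.

21.2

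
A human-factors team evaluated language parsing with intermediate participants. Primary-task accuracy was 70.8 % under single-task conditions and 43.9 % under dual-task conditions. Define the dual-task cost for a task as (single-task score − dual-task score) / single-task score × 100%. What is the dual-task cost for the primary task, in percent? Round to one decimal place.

Cost = (70.8 − 43.9) / 70.8 × 100%
     = 26.9000 / 70.8 × 100% = 37.9944%.
≈ 38.0%.

38.0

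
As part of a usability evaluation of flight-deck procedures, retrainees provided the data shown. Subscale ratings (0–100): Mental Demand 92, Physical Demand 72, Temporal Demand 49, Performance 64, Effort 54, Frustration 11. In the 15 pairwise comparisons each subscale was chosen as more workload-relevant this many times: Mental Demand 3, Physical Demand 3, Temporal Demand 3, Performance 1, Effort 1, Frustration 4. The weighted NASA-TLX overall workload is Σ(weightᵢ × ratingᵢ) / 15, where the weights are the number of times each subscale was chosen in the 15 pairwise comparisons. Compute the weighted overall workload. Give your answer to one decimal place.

The tallies are the weights (they sum to 15).
Weighted sum = 3·92 + 3·72 + 3·49 + 1·64 + 1·54 + 4·11
            = 276 + 216 + 147 + 64 + 54 + 44 = 801.
Overall workload = 801 / 15 = 53.4000 ≈ 53.4.

53.4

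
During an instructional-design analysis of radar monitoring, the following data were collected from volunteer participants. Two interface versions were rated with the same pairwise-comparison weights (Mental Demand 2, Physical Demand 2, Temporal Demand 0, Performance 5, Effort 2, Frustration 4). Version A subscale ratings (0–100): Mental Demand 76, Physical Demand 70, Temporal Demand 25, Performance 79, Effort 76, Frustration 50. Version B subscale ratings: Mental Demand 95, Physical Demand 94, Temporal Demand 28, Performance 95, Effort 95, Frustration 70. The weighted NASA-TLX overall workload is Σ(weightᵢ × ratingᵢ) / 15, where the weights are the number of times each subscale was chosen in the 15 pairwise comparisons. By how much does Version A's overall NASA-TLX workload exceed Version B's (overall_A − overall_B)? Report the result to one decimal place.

-18.9

Version A weighted sum = 2·76 + 2·70 + 0·25 + 5·79 + 2·76 + 4·50 = 152 + 140 + 0 + 395 + 152 + 200 = 1039; overall_A = 1039/15 = 69.2667.
Version B weighted sum = 2·95 + 2·94 + 0·28 + 5·95 + 2·95 + 4·70 = 190 + 188 + 0 + 475 + 190 + 280 = 1323; overall_B = 1323/15 = 88.2000.
Difference = 69.2667 − 88.2000 = -18.9333 ≈ -18.9.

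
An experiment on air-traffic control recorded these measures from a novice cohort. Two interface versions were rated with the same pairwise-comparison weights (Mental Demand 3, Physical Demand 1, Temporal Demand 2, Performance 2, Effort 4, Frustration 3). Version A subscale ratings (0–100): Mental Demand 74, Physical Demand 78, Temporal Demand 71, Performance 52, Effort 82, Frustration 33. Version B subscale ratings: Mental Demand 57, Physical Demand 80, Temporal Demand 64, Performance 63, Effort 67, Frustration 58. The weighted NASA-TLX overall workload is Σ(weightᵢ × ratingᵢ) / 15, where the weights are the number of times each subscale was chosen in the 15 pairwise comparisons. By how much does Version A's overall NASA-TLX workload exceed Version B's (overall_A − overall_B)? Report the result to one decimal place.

1.7

Version A weighted sum = 3·74 + 1·78 + 2·71 + 2·52 + 4·82 + 3·33 = 222 + 78 + 142 + 104 + 328 + 99 = 973; overall_A = 973/15 = 64.8667.
Version B weighted sum = 3·57 + 1·80 + 2·64 + 2·63 + 4·67 + 3·58 = 171 + 80 + 128 + 126 + 268 + 174 = 947; overall_B = 947/15 = 63.1333.
Difference = 64.8667 − 63.1333 = 1.7334 ≈ 1.7.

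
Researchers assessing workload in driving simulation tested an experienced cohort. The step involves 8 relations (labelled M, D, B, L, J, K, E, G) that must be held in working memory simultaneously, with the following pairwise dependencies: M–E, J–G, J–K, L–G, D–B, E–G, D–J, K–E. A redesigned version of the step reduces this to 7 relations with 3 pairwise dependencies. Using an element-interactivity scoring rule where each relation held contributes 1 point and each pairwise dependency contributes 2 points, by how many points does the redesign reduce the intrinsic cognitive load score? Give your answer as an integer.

11

Original: 8 × 1 + 8 × 2 = 8 + 16 = 24.
Redesigned: 7 × 1 + 3 × 2 = 7 + 6 = 13.
Reduction = 24 − 13 = 11.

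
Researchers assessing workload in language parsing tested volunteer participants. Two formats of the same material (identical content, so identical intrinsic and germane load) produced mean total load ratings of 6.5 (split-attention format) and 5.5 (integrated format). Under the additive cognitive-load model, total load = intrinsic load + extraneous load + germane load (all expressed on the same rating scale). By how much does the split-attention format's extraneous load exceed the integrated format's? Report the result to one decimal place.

Intrinsic and germane load are equal across formats, so the difference in total load equals the difference in extraneous load.
Extraneous-load difference = 6.5 − 5.5 = 1.0.

1.0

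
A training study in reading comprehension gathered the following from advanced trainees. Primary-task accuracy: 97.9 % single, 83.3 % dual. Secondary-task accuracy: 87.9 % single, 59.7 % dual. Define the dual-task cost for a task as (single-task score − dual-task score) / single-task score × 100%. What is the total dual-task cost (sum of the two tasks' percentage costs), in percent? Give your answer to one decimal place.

47.0

Primary cost = (97.9 − 83.3) / 97.9 × 100% = 14.9132%.
Secondary cost = (87.9 − 59.7) / 87.9 × 100% = 32.0819%.
Total = 14.9132% + 32.0819% = 46.9951% ≈ 47.0%.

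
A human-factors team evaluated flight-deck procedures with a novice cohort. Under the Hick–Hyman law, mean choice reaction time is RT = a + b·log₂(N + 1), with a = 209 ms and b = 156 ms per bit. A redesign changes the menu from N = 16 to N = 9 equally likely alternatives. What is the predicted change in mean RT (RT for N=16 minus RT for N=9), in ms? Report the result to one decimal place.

RT(16) = 209 + 156·log₂(17) = 209 + 156·4.0875 = 846.6500 ms.
RT(9) = 209 + 156·log₂(10) = 209 + 156·3.3219 = 727.2164 ms.
Difference = 846.6500 − 727.2164 = 119.4336 ≈ 119.4 ms.

119.4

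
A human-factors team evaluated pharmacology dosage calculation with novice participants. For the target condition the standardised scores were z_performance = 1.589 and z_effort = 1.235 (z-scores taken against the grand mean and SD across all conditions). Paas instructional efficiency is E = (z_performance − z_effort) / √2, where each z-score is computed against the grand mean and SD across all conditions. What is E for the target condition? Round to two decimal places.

0.25

z_P − z_E = 1.589 − 1.235 = 0.3540.
E = 0.3540 / √2 = 0.3540 / 1.41421 = 0.2503 ≈ 0.25.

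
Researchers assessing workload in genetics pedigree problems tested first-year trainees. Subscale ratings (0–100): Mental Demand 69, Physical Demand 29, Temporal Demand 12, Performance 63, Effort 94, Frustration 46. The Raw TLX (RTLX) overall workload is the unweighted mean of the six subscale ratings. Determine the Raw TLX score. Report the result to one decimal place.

Sum of ratings = 69 + 29 + 12 + 63 + 94 + 46 = 313.
RTLX = 313 / 6 = 52.1667 ≈ 52.2.

52.2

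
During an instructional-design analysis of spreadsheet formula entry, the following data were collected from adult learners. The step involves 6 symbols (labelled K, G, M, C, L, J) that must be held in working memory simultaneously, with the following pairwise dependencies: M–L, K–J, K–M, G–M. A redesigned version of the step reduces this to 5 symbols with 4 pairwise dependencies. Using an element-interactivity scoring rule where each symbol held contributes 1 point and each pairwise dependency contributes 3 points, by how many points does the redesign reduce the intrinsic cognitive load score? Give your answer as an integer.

1

Original: 6 × 1 + 4 × 3 = 6 + 12 = 18.
Redesigned: 5 × 1 + 4 × 3 = 5 + 12 = 17.
Reduction = 18 − 17 = 1.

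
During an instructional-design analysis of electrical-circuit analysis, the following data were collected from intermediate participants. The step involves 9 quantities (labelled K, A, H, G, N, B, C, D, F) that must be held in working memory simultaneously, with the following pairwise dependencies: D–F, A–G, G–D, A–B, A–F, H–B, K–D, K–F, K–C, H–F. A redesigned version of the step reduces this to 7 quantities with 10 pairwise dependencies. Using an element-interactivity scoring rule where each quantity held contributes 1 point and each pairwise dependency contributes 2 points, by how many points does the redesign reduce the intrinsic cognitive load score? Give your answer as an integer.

Original: 9 × 1 + 10 × 2 = 9 + 20 = 29.
Redesigned: 7 × 1 + 10 × 2 = 7 + 20 = 27.
Reduction = 29 − 27 = 2.

2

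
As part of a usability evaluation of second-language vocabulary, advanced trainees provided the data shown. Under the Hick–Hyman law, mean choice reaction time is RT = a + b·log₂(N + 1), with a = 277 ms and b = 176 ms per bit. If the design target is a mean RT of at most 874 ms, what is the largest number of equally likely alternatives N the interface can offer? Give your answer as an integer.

9

Set 277 + 176·log₂(N + 1) ≤ 874.
log₂(N + 1) ≤ (874 − 277) / 176 = 3.3920.
N + 1 ≤ 2^3.3920 = 10.4977.
N ≤ 9.4977, so the largest integer N is 9.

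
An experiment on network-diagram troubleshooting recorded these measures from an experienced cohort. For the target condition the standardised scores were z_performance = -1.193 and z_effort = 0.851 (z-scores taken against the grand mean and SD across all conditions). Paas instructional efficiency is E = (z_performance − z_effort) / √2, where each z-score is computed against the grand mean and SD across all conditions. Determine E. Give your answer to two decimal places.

-1.45

z_P − z_E = -1.193 − 0.851 = -2.0440.
E = -2.0440 / √2 = -2.0440 / 1.41421 = -1.4453 ≈ -1.45.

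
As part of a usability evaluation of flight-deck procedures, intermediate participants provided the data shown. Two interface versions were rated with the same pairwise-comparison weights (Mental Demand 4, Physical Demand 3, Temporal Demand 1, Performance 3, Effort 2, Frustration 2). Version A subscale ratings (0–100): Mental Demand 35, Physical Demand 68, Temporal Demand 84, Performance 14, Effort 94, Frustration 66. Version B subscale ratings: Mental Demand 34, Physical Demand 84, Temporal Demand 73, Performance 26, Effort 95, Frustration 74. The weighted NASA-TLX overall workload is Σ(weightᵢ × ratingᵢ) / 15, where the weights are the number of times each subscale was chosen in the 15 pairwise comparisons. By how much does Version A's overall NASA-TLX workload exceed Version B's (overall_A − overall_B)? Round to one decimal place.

-5.8

Version A weighted sum = 4·35 + 3·68 + 1·84 + 3·14 + 2·94 + 2·66 = 140 + 204 + 84 + 42 + 188 + 132 = 790; overall_A = 790/15 = 52.6667.
Version B weighted sum = 4·34 + 3·84 + 1·73 + 3·26 + 2·95 + 2·74 = 136 + 252 + 73 + 78 + 190 + 148 = 877; overall_B = 877/15 = 58.4667.
Difference = 52.6667 − 58.4667 = -5.8000 ≈ -5.8.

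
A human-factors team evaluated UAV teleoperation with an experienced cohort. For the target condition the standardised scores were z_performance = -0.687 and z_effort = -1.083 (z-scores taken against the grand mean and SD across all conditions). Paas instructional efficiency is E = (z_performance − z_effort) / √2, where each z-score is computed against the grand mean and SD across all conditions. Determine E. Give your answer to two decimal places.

0.28

z_P − z_E = -0.687 − (-1.083) = 0.3960.
E = 0.3960 / √2 = 0.3960 / 1.41421 = 0.2800 ≈ 0.28.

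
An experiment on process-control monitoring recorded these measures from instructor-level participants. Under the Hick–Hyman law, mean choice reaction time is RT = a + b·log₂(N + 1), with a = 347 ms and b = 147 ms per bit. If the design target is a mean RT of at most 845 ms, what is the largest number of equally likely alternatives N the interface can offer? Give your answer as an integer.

Set 347 + 147·log₂(N + 1) ≤ 845.
log₂(N + 1) ≤ (845 − 347) / 147 = 3.3878.
N + 1 ≤ 2^3.3878 = 10.4672.
N ≤ 9.4672, so the largest integer N is 9.

9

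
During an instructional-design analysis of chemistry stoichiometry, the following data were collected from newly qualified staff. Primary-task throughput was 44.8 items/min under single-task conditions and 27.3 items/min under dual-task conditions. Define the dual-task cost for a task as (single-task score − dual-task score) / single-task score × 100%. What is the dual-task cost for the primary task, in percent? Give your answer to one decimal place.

39.1

Cost = (44.8 − 27.3) / 44.8 × 100%
     = 17.5000 / 44.8 × 100% = 39.0625%.
≈ 39.1%.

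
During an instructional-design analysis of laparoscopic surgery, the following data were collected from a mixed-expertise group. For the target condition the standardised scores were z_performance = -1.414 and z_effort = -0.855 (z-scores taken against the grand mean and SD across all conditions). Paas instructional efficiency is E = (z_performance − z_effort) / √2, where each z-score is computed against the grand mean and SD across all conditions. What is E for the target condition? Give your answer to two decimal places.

z_P − z_E = -1.414 − (-0.855) = -0.5590.
E = -0.5590 / √2 = -0.5590 / 1.41421 = -0.3953 ≈ -0.40.

-0.40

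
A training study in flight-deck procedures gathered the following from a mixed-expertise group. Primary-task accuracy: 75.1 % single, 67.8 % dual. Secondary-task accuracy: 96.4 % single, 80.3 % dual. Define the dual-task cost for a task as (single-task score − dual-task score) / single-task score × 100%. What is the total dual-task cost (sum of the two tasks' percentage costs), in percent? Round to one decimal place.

26.4

Primary cost = (75.1 − 67.8) / 75.1 × 100% = 9.7204%.
Secondary cost = (96.4 − 80.3) / 96.4 × 100% = 16.7012%.
Total = 9.7204% + 16.7012% = 26.4216% ≈ 26.4%.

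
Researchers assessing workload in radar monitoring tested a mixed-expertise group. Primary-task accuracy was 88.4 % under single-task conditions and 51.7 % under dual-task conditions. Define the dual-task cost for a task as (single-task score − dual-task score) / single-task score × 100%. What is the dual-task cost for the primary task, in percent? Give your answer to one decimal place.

Cost = (88.4 − 51.7) / 88.4 × 100%
     = 36.7000 / 88.4 × 100% = 41.5158%.
≈ 41.5%.

41.5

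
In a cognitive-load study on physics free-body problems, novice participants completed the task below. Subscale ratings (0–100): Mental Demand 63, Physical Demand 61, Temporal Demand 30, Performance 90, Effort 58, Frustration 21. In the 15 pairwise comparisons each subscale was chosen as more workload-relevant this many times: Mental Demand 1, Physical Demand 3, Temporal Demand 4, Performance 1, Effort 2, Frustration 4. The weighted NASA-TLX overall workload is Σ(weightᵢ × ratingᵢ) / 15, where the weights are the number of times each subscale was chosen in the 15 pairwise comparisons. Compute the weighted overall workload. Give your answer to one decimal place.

43.7

The tallies are the weights (they sum to 15).
Weighted sum = 1·63 + 3·61 + 4·30 + 1·90 + 2·58 + 4·21
            = 63 + 183 + 120 + 90 + 116 + 84 = 656.
Overall workload = 656 / 15 = 43.7333 ≈ 43.7.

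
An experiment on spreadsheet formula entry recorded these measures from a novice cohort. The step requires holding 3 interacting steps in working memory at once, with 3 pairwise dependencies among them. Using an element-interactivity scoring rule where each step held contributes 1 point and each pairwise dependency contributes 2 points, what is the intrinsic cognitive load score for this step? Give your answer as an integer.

9

Element contribution: 3 × 1 = 3.
Interaction contribution: 3 × 2 = 6.
Intrinsic load = 3 + 6 = 9.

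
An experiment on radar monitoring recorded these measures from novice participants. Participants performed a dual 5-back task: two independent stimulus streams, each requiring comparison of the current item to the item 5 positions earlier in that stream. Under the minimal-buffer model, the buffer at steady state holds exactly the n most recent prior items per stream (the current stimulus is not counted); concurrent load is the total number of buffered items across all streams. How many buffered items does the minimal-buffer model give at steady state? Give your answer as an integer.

Each stream's buffer holds its 5 most recent prior items.
Two independent streams: 2 × 5 = 10 buffered items at steady state.

10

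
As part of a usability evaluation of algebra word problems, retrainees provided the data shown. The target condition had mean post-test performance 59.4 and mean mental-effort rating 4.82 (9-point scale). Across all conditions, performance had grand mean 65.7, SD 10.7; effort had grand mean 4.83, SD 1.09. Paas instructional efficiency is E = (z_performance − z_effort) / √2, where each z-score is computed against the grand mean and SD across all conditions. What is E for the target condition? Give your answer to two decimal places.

z_performance = (59.4 − 65.7) / 10.7 = -6.3000 / 10.7 = -0.5888.
z_effort = (4.82 − 4.83) / 1.09 = -0.0100 / 1.09 = -0.0092.
z_P − z_E = -0.5888 − (-0.0092) = -0.5796.
E = -0.5796 / √2 = -0.5796 / 1.41421 = -0.4098 ≈ -0.41.

-0.41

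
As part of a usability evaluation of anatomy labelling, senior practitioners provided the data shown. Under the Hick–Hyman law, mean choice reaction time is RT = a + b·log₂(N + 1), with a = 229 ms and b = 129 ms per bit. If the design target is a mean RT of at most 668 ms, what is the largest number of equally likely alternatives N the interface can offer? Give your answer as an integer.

9

Set 229 + 129·log₂(N + 1) ≤ 668.
log₂(N + 1) ≤ (668 − 229) / 129 = 3.4031.
N + 1 ≤ 2^3.4031 = 10.5788.
N ≤ 9.5788, so the largest integer N is 9.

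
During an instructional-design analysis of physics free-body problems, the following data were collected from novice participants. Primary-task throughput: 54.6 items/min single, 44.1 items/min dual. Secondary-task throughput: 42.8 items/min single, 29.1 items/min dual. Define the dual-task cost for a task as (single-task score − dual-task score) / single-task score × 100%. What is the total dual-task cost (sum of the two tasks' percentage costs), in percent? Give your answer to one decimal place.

51.2

Primary cost = (54.6 − 44.1) / 54.6 × 100% = 19.2308%.
Secondary cost = (42.8 − 29.1) / 42.8 × 100% = 32.0093%.
Total = 19.2308% + 32.0093% = 51.2401% ≈ 51.2%.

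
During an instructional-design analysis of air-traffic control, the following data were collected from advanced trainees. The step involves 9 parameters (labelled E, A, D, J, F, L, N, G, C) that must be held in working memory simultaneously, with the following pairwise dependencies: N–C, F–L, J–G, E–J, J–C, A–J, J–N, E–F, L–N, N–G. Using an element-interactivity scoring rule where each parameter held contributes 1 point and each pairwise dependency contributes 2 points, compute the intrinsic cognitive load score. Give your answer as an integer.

29

Count of parameters held simultaneously: 9.
Count of pairwise dependencies listed: 10.
Element contribution: 9 × 1 = 9.
Interaction contribution: 10 × 2 = 20.
Intrinsic load = 9 + 20 = 29.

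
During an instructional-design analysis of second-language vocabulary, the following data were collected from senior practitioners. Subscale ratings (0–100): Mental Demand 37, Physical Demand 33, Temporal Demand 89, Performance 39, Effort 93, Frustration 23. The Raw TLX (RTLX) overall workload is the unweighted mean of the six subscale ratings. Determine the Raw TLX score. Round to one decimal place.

52.3

Sum of ratings = 37 + 33 + 89 + 39 + 93 + 23 = 314.
RTLX = 314 / 6 = 52.3333 ≈ 52.3.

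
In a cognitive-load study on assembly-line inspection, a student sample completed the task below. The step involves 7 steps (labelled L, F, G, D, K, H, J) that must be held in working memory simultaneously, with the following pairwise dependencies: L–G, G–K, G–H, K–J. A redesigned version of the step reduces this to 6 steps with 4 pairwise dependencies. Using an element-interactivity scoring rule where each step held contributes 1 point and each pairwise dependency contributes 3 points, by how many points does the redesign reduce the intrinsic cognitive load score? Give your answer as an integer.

1

Original: 7 × 1 + 4 × 3 = 7 + 12 = 19.
Redesigned: 6 × 1 + 4 × 3 = 6 + 12 = 18.
Reduction = 19 − 18 = 1.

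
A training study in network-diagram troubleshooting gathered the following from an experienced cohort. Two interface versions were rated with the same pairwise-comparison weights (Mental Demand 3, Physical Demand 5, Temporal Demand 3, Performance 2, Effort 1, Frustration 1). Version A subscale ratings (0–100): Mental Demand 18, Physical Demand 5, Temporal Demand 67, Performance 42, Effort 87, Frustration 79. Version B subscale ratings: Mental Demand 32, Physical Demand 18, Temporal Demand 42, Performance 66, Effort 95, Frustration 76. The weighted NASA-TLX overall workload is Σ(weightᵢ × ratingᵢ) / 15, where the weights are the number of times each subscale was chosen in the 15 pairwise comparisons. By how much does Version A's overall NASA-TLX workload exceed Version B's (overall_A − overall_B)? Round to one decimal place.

Version A weighted sum = 3·18 + 5·5 + 3·67 + 2·42 + 1·87 + 1·79 = 54 + 25 + 201 + 84 + 87 + 79 = 530; overall_A = 530/15 = 35.3333.
Version B weighted sum = 3·32 + 5·18 + 3·42 + 2·66 + 1·95 + 1·76 = 96 + 90 + 126 + 132 + 95 + 76 = 615; overall_B = 615/15 = 41.0000.
Difference = 35.3333 − 41.0000 = -5.6667 ≈ -5.7.

-5.7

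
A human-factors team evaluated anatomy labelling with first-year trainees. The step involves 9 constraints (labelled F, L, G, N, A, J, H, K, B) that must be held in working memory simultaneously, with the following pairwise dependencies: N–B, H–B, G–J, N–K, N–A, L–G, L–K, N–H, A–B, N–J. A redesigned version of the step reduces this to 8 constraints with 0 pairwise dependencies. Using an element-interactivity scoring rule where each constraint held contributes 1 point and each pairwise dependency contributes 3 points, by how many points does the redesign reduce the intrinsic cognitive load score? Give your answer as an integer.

31

Original: 9 × 1 + 10 × 3 = 9 + 30 = 39.
Redesigned: 8 × 1 + 0 × 3 = 8 + 0 = 8.
Reduction = 39 − 8 = 31.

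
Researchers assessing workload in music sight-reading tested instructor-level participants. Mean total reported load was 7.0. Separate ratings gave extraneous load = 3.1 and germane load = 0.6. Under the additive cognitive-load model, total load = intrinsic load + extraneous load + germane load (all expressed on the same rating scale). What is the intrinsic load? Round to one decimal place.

intrinsic load = total − extraneous − germane
             = 7.0 − 3.1 − 0.6 = 3.3.

3.3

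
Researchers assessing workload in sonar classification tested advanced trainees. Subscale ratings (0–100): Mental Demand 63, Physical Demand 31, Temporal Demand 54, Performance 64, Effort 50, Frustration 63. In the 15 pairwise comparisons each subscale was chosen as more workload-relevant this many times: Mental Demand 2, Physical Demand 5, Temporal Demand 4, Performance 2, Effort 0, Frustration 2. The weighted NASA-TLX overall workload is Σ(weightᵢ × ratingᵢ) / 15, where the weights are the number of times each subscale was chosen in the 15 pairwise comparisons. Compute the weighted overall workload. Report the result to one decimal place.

The tallies are the weights (they sum to 15).
Weighted sum = 2·63 + 5·31 + 4·54 + 2·64 + 0·50 + 2·63
            = 126 + 155 + 216 + 128 + 0 + 126 = 751.
Overall workload = 751 / 15 = 50.0667 ≈ 50.1.

50.1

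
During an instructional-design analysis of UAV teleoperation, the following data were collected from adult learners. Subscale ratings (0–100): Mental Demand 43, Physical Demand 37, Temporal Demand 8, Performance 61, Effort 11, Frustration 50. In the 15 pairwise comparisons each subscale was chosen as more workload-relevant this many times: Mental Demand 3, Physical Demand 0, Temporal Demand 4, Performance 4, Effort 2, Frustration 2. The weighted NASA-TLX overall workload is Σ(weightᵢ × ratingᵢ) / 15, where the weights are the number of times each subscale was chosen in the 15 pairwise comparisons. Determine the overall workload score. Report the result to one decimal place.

The tallies are the weights (they sum to 15).
Weighted sum = 3·43 + 0·37 + 4·8 + 4·61 + 2·11 + 2·50
            = 129 + 0 + 32 + 244 + 22 + 100 = 527.
Overall workload = 527 / 15 = 35.1333 ≈ 35.1.

35.1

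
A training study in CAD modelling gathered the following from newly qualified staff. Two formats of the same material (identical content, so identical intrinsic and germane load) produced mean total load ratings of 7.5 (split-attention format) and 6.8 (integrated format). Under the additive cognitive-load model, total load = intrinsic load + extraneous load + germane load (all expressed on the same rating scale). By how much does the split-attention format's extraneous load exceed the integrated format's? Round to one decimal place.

Intrinsic and germane load are equal across formats, so the difference in total load equals the difference in extraneous load.
Extraneous-load difference = 7.5 − 6.8 = 0.7.

0.7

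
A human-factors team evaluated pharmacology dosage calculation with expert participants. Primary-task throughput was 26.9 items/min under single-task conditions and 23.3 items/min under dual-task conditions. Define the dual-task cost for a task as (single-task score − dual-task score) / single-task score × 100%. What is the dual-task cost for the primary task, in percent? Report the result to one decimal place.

Cost = (26.9 − 23.3) / 26.9 × 100%
     = 3.6000 / 26.9 × 100% = 13.3829%.
≈ 13.4%.

13.4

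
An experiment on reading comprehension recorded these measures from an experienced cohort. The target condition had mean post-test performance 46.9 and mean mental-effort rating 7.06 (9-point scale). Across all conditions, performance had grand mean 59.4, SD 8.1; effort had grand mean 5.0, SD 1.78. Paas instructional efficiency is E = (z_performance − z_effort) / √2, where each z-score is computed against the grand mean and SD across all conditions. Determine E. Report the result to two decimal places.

z_performance = (46.9 − 59.4) / 8.1 = -12.5000 / 8.1 = -1.5432.
z_effort = (7.06 − 5.0) / 1.78 = 2.0600 / 1.78 = 1.1573.
z_P − z_E = -1.5432 − 1.1573 = -2.7005.
E = -2.7005 / √2 = -2.7005 / 1.41421 = -1.9095 ≈ -1.91.

-1.91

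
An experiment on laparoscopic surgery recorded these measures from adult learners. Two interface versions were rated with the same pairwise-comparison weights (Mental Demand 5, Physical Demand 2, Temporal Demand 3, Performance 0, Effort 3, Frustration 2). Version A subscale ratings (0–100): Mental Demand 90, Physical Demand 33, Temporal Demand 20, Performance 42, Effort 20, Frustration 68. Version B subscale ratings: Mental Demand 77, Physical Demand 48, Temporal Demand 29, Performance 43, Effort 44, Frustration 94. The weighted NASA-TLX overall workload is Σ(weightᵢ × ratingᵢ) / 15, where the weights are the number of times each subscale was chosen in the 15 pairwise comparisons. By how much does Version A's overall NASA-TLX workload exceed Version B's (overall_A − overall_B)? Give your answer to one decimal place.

Version A weighted sum = 5·90 + 2·33 + 3·20 + 0·42 + 3·20 + 2·68 = 450 + 66 + 60 + 0 + 60 + 136 = 772; overall_A = 772/15 = 51.4667.
Version B weighted sum = 5·77 + 2·48 + 3·29 + 0·43 + 3·44 + 2·94 = 385 + 96 + 87 + 0 + 132 + 188 = 888; overall_B = 888/15 = 59.2000.
Difference = 51.4667 − 59.2000 = -7.7333 ≈ -7.7.

-7.7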